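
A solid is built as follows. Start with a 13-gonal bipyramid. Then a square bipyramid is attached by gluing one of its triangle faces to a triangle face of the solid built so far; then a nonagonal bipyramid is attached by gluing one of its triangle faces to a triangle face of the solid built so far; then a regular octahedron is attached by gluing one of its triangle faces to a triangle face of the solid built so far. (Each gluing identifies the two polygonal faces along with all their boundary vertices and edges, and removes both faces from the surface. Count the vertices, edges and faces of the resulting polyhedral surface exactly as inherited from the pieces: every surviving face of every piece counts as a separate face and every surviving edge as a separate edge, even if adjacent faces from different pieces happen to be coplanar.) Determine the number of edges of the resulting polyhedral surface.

A 13-gonal bipyramid: V=15, E=39, F=26.
Attach a square bipyramid (V=6, E=12, F=8) along a 3-gon: merge 3 vertices and 3 edges, delete both glued faces → V=18, E=48, F=32.
Attach a nonagonal bipyramid (V=11, E=27, F=18) along a 3-gon: merge 3 vertices and 3 edges, delete both glued faces → V=26, E=72, F=48.
Attach a regular octahedron (V=6, E=12, F=8) along a 3-gon: merge 3 vertices and 3 edges, delete both glued faces → V=29, E=81, F=54.
Check: V − E + F = 29 − 81 + 54 = 2.

81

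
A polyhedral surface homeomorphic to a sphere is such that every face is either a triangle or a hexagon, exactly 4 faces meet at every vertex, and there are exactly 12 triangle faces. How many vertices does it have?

Let x be the number of hexagons; then F = 12 + x.
Edge–face incidences: 2E = 3·12 + 6·x = 36 + 6x.
Every vertex has degree 4, so 4V = 2E.
Euler: V − E + F = 2 ⇒ (2E)/4 − E + (12 + x) = 2.
Multiply by 8: 2·(2E) − 4·(2E) + 8·(12 + x) = 16, i.e. 96 + 8x − 2·(36 + 6x) = 16.
Collecting terms: −4x + 24 = 16, so −4x = −8, so x = 2.
Then 2E = 36 + 6·2 = 48, so E = 24, V = 2E/4 = 12, F = 12 + 2 = 14.

12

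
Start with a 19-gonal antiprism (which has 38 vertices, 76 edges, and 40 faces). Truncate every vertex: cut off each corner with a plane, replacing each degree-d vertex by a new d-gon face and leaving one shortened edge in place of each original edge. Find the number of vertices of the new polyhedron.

Truncation replaces each original edge-end by a new vertex, so V′ = 2E = 152.
Each original edge survives, and each old vertex of degree d contributes d new edges; summing degrees gives Σd = 2E, so E′ = E + 2E = 3E = 228.
Each original face survives and each original vertex becomes one new face: F′ = F + V = 78.

152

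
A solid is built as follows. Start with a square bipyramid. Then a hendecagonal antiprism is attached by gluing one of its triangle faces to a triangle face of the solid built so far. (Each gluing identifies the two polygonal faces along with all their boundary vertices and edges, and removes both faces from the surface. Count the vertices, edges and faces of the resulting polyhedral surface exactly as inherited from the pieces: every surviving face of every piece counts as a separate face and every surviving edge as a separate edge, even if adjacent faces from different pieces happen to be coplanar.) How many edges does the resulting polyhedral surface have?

A square bipyramid: V=6, E=12, F=8.
Attach a hendecagonal antiprism (V=22, E=44, F=24) along a 3-gon: merge 3 vertices and 3 edges, delete both glued faces → V=25, E=53, F=30.
Check: V − E + F = 25 − 53 + 30 = 2.

53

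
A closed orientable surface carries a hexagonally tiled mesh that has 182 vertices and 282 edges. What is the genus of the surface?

Every face is a hexagon and each edge borders two faces, so 6F = 2·282, giving F = 94.
χ = V − E + F = 182 − 282 + 94 = -6.
For a closed orientable surface χ = 2 − 2g, so g = (2 − (-6))/2 = 4.

4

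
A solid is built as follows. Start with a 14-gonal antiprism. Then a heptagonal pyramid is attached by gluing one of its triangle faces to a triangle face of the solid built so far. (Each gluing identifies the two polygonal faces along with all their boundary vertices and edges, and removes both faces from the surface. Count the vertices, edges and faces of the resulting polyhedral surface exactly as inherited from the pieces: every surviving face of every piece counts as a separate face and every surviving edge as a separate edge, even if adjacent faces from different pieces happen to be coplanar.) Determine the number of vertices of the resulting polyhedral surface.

33

A 14-gonal antiprism: V=28, E=56, F=30.
Attach a heptagonal pyramid (V=8, E=14, F=8) along a 3-gon: merge 3 vertices and 3 edges, delete both glued faces → V=33, E=67, F=36.
Check: V − E + F = 33 − 67 + 36 = 2.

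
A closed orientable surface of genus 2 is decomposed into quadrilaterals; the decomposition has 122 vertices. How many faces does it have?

124

χ = 2 − 2·2 = -2, and every face is a square so 4F = 2E.
V − E + F = -2 with E = 4F/2 gives 122 − (4/2 − 1)·F = -2, so F = 124 and E = 248.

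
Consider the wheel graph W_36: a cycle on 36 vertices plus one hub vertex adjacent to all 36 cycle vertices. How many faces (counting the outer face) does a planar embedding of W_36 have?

37

W_36 has V = 36 + 1 = 37 vertices and E = 2·36 = 72 edges.
By Euler's formula F = 2 − V + E = 2 − 37 + 72 = 37.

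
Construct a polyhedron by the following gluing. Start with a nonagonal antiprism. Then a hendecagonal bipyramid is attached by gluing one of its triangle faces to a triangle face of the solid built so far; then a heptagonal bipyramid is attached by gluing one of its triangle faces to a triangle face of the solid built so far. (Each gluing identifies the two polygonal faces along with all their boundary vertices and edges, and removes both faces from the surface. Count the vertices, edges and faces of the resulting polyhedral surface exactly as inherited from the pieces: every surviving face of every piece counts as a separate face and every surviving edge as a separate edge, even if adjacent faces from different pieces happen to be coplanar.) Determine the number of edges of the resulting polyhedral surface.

84

A nonagonal antiprism: V=18, E=36, F=20.
Attach a hendecagonal bipyramid (V=13, E=33, F=22) along a 3-gon: merge 3 vertices and 3 edges, delete both glued faces → V=28, E=66, F=40.
Attach a heptagonal bipyramid (V=9, E=21, F=14) along a 3-gon: merge 3 vertices and 3 edges, delete both glued faces → V=34, E=84, F=52.
Check: V − E + F = 34 − 84 + 52 = 2.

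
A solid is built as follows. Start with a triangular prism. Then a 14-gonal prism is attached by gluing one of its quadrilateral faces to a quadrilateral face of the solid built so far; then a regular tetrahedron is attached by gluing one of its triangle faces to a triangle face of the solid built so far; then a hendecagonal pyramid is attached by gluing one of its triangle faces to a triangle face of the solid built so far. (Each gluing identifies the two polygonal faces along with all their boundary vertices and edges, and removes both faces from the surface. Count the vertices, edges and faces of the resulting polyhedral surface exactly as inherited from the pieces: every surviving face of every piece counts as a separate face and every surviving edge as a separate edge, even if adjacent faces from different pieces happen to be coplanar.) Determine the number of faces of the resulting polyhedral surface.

A triangular prism: V=6, E=9, F=5.
Attach a 14-gonal prism (V=28, E=42, F=16) along a 4-gon: merge 4 vertices and 4 edges, delete both glued faces → V=30, E=47, F=19.
Attach a regular tetrahedron (V=4, E=6, F=4) along a 3-gon: merge 3 vertices and 3 edges, delete both glued faces → V=31, E=50, F=21.
Attach a hendecagonal pyramid (V=12, E=22, F=12) along a 3-gon: merge 3 vertices and 3 edges, delete both glued faces → V=40, E=69, F=31.
Check: V − E + F = 40 − 69 + 31 = 2.

31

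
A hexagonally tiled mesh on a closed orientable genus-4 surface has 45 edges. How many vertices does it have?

χ = 2 − 2·4 = -6, and every face is a hexagon so 6F = 2E.
F = 2E/6 = 15. Then V = -6 + E − F = -6 + 45 − 15 = 24.

24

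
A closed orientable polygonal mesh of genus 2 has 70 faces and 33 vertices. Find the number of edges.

For a closed orientable surface of genus 2, χ = 2 − 2·2 = -2.
E = V + F − (-2) = 33 + 70 − (-2) = 105.

105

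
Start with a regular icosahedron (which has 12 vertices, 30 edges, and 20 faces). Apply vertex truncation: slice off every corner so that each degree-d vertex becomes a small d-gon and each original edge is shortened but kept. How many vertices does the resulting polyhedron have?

Truncation replaces each original edge-end by a new vertex, so V′ = 2E = 60.
Each original edge survives, and each old vertex of degree d contributes d new edges; summing degrees gives Σd = 2E, so E′ = E + 2E = 3E = 90.
Each original face survives and each original vertex becomes one new face: F′ = F + V = 32.

60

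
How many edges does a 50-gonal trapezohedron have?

200

The n-trapezohedron (dual of the n-antiprism) has V = 2·50 + 2 = 102, E = 4·50 = 200, F = 2·50 = 100.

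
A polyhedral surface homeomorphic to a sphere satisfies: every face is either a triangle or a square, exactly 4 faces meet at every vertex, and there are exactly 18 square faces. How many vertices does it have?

24

Let x be the number of triangles; then F = 18 + x.
Edge–face incidences: 2E = 4·18 + 3·x = 72 + 3x.
Every vertex has degree 4, so 4V = 2E.
Euler: V − E + F = 2 ⇒ (2E)/4 − E + (18 + x) = 2.
Multiply by 8: 2·(2E) − 4·(2E) + 8·(18 + x) = 16, i.e. 144 + 8x − 2·(72 + 3x) = 16.
Collecting terms: 2x = 16, so x = 8.
Then 2E = 72 + 3·8 = 96, so E = 48, V = 2E/4 = 24, F = 18 + 8 = 26.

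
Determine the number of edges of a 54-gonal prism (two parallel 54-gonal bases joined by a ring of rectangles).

162

A prism on an n-gon has two n-gon bases and n rectangular sides: V = 2·54 = 108, E = 3·54 = 162, F = 54 + 2 = 56.
Check: V − E + F = 108 − 162 + 56 = 2.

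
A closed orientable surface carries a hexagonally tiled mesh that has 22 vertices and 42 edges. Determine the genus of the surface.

4

Every face is a hexagon and each edge borders two faces, so 6F = 2·42, giving F = 14.
χ = V − E + F = 22 − 42 + 14 = -6.
For a closed orientable surface χ = 2 − 2g, so g = (2 − (-6))/2 = 4.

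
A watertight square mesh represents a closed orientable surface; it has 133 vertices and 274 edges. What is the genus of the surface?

3

Every face is a square and each edge borders two faces, so 4F = 2·274, giving F = 137.
χ = V − E + F = 133 − 274 + 137 = -4.
For a closed orientable surface χ = 2 − 2g, so g = (2 − (-4))/2 = 3.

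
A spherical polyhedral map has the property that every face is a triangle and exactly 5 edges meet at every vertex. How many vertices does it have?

Each face has 3 edges and each edge borders two faces, so 2E = 3F.
Each vertex has degree 5, so 5V = 2E and hence V = 3F/5.
Euler: V − E + F = 2 ⇒ (3F/5) − (3F/2) + F = 2.
Multiply by 10: (6 − 15 + 10)F = 20, i.e. 1F = 20.
So F = 20, E = 3·20/2 = 30, V = 3·20/5 = 12.

12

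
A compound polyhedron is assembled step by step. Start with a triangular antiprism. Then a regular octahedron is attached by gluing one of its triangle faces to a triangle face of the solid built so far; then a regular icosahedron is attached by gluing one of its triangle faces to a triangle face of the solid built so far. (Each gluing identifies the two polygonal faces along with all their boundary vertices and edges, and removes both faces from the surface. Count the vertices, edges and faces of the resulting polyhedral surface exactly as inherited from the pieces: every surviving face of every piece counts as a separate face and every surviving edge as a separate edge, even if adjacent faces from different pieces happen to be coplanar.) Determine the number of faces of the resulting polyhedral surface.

A triangular antiprism: V=6, E=12, F=8.
Attach a regular octahedron (V=6, E=12, F=8) along a 3-gon: merge 3 vertices and 3 edges, delete both glued faces → V=9, E=21, F=14.
Attach a regular icosahedron (V=12, E=30, F=20) along a 3-gon: merge 3 vertices and 3 edges, delete both glued faces → V=18, E=48, F=32.
Check: V − E + F = 18 − 48 + 32 = 2.

32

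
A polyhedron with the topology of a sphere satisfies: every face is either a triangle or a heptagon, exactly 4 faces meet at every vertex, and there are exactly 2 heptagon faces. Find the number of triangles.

14

Let x be the number of triangles; then F = 2 + x.
Edge–face incidences: 2E = 7·2 + 3·x = 14 + 3x.
Every vertex has degree 4, so 4V = 2E.
Euler: V − E + F = 2 ⇒ (2E)/4 − E + (2 + x) = 2.
Multiply by 8: 2·(2E) − 4·(2E) + 8·(2 + x) = 16, i.e. 16 + 8x − 2·(14 + 3x) = 16.
Collecting terms: 2x − 12 = 16, so 2x = 28, so x = 14.
Then 2E = 14 + 3·14 = 56, so E = 28, V = 2E/4 = 14, F = 2 + 14 = 16.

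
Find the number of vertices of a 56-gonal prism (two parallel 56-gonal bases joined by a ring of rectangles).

A prism on an n-gon has two n-gon bases and n rectangular sides: V = 2·56 = 112, E = 3·56 = 168, F = 56 + 2 = 58.

112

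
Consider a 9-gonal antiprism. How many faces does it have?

An antiprism on an n-gon has two n-gon caps and 2n triangles: V = 2·9 = 18, E = 4·9 = 36, F = 2·9 + 2 = 20.
Check: V − E + F = 18 − 36 + 20 = 2.

20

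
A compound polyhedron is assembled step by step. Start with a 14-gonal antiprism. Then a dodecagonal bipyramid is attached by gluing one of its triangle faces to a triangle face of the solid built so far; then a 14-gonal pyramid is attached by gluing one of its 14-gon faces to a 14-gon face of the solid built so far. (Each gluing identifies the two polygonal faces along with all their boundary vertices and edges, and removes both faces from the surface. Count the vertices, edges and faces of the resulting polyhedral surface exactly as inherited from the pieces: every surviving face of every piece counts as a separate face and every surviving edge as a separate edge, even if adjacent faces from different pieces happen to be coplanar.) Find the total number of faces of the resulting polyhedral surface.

A 14-gonal antiprism: V=28, E=56, F=30.
Attach a dodecagonal bipyramid (V=14, E=36, F=24) along a 3-gon: merge 3 vertices and 3 edges, delete both glued faces → V=39, E=89, F=52.
Attach a 14-gonal pyramid (V=15, E=28, F=15) along a 14-gon: merge 14 vertices and 14 edges, delete both glued faces → V=40, E=103, F=65.
Check: V − E + F = 40 − 103 + 65 = 2.

65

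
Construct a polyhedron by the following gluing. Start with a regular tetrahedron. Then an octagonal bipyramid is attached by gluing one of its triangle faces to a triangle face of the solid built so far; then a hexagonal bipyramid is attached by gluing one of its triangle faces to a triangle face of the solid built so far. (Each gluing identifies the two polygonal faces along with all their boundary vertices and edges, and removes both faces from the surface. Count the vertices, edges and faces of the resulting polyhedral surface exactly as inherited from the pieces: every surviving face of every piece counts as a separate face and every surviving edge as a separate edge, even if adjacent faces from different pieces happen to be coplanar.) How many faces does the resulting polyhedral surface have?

A regular tetrahedron: V=4, E=6, F=4.
Attach an octagonal bipyramid (V=10, E=24, F=16) along a 3-gon: merge 3 vertices and 3 edges, delete both glued faces → V=11, E=27, F=18.
Attach a hexagonal bipyramid (V=8, E=18, F=12) along a 3-gon: merge 3 vertices and 3 edges, delete both glued faces → V=16, E=42, F=28.
Check: V − E + F = 16 − 42 + 28 = 2.

28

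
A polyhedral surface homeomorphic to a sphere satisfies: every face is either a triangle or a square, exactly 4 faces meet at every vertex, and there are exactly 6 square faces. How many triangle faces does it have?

Let x be the number of triangles; then F = 6 + x.
Edge–face incidences: 2E = 4·6 + 3·x = 24 + 3x.
Every vertex has degree 4, so 4V = 2E.
Euler: V − E + F = 2 ⇒ (2E)/4 − E + (6 + x) = 2.
Multiply by 8: 2·(2E) − 4·(2E) + 8·(6 + x) = 16, i.e. 48 + 8x − 2·(24 + 3x) = 16.
Collecting terms: 2x = 16, so x = 8.
Then 2E = 24 + 3·8 = 48, so E = 24, V = 2E/4 = 12, F = 6 + 8 = 14.

8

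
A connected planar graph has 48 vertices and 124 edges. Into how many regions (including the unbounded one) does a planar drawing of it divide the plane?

Euler's formula for a connected plane graph: V − E + F = 2, so F = 2 − 48 + 124 = 78.

78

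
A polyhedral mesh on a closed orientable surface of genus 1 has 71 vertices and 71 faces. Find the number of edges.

142

For a closed orientable surface of genus 1, χ = 2 − 2·1 = 0.
E = V + F − (0) = 71 + 71 − (0) = 142.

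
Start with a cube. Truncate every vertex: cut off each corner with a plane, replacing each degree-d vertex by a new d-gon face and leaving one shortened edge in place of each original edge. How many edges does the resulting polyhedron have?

The base solid has V = 8, E = 12, F = 6.
Truncation replaces each original edge-end by a new vertex, so V′ = 2E = 24.
Each original edge survives, and each old vertex of degree d contributes d new edges; summing degrees gives Σd = 2E, so E′ = E + 2E = 3E = 36.
Each original face survives and each original vertex becomes one new face: F′ = F + V = 14.

36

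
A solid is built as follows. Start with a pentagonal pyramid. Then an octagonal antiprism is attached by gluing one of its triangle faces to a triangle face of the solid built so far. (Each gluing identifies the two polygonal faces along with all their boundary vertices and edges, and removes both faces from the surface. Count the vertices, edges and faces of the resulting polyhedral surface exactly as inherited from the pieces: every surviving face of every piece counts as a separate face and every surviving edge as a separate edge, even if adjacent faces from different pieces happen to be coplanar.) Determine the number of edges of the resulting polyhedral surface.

39

A pentagonal pyramid: V=6, E=10, F=6.
Attach an octagonal antiprism (V=16, E=32, F=18) along a 3-gon: merge 3 vertices and 3 edges, delete both glued faces → V=19, E=39, F=22.
Check: V − E + F = 19 − 39 + 22 = 2.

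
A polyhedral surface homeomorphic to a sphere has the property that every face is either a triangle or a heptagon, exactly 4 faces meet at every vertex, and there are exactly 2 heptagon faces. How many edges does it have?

Let x be the number of triangles; then F = 2 + x.
Edge–face incidences: 2E = 7·2 + 3·x = 14 + 3x.
Every vertex has degree 4, so 4V = 2E.
Euler: V − E + F = 2 ⇒ (2E)/4 − E + (2 + x) = 2.
Multiply by 8: 2·(2E) − 4·(2E) + 8·(2 + x) = 16, i.e. 16 + 8x − 2·(14 + 3x) = 16.
Collecting terms: 2x − 12 = 16, so 2x = 28, so x = 14.
Then 2E = 14 + 3·14 = 56, so E = 28, V = 2E/4 = 14, F = 2 + 14 = 16.

28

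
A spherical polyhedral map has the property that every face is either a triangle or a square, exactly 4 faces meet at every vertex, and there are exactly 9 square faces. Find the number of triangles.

Let x be the number of triangles; then F = 9 + x.
Edge–face incidences: 2E = 4·9 + 3·x = 36 + 3x.
Every vertex has degree 4, so 4V = 2E.
Euler: V − E + F = 2 ⇒ (2E)/4 − E + (9 + x) = 2.
Multiply by 8: 2·(2E) − 4·(2E) + 8·(9 + x) = 16, i.e. 72 + 8x − 2·(36 + 3x) = 16.
Collecting terms: 2x = 16, so x = 8.
Then 2E = 36 + 3·8 = 60, so E = 30, V = 2E/4 = 15, F = 9 + 8 = 17.

8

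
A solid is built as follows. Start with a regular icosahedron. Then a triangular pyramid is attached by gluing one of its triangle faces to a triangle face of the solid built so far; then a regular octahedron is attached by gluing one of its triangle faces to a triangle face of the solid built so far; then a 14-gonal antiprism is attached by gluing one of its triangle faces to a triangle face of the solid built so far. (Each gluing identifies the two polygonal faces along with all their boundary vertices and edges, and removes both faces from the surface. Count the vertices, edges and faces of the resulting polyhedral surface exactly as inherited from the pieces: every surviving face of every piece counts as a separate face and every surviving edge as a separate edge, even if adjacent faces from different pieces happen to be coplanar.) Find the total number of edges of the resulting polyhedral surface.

95

A regular icosahedron: V=12, E=30, F=20.
Attach a triangular pyramid (V=4, E=6, F=4) along a 3-gon: merge 3 vertices and 3 edges, delete both glued faces → V=13, E=33, F=22.
Attach a regular octahedron (V=6, E=12, F=8) along a 3-gon: merge 3 vertices and 3 edges, delete both glued faces → V=16, E=42, F=28.
Attach a 14-gonal antiprism (V=28, E=56, F=30) along a 3-gon: merge 3 vertices and 3 edges, delete both glued faces → V=41, E=95, F=56.
Check: V − E + F = 41 − 95 + 56 = 2.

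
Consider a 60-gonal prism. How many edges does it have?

180

A prism on an n-gon has two n-gon bases and n rectangular sides: V = 2·60 = 120, E = 3·60 = 180, F = 60 + 2 = 62.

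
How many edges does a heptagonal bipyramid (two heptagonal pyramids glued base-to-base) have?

21

A bipyramid over an n-gon has 2n triangular faces and n + 2 vertices: V = 7 + 2 = 9, E = 3·7 = 21, F = 2·7 = 14.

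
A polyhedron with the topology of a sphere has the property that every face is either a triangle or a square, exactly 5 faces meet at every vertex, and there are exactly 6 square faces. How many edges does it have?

60

Let x be the number of triangles; then F = 6 + x.
Edge–face incidences: 2E = 4·6 + 3·x = 24 + 3x.
Every vertex has degree 5, so 5V = 2E.
Euler: V − E + F = 2 ⇒ (2E)/5 − E + (6 + x) = 2.
Multiply by 10: 2·(2E) − 5·(2E) + 10·(6 + x) = 20, i.e. 60 + 10x − 3·(24 + 3x) = 20.
Collecting terms: x − 12 = 20, so x = 32.
Then 2E = 24 + 3·32 = 120, so E = 60, V = 2E/5 = 24, F = 6 + 32 = 38.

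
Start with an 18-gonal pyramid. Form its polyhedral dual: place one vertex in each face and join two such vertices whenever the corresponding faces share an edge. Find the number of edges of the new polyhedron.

The base solid has V = 19, E = 36, F = 19.
The dual swaps V and F and preserves E: V′ = F = 19, E′ = E = 36, F′ = V = 19.

36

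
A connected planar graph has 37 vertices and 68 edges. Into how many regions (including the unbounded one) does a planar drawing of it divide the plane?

33

Euler's formula for a connected plane graph: V − E + F = 2, so F = 2 − 37 + 68 = 33.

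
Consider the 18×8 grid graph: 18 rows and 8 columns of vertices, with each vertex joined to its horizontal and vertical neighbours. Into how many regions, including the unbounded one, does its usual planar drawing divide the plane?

120

The grid has V = 18·8 = 144 vertices and E = 18·7 + 8·17 = 262 edges.
F = 2 − V + E = 2 − 144 + 262 = 120.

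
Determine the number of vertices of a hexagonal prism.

A prism on an n-gon has two n-gon bases and n rectangular sides: V = 2·6 = 12, E = 3·6 = 18, F = 6 + 2 = 8.

12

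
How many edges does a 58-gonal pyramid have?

A pyramid on an n-gon base has one n-gon and n triangles: V = 58 + 1 = 59, E = 2·58 = 116, F = 58 + 1 = 59.

116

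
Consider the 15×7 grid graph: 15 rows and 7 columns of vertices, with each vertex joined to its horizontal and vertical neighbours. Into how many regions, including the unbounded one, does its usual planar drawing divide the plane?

85

The grid has V = 15·7 = 105 vertices and E = 15·6 + 7·14 = 188 edges.
F = 2 − V + E = 2 − 105 + 188 = 85.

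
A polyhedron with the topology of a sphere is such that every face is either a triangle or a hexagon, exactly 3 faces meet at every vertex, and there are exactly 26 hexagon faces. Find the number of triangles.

4

Let x be the number of triangles; then F = 26 + x.
Edge–face incidences: 2E = 6·26 + 3·x = 156 + 3x.
Every vertex has degree 3, so 3V = 2E.
Euler: V − E + F = 2 ⇒ (2E)/3 − E + (26 + x) = 2.
Multiply by 6: 2·(2E) − 3·(2E) + 6·(26 + x) = 12, i.e. 156 + 6x − (156 + 3x) = 12.
Collecting terms: 3x = 12, so x = 4.
Then 2E = 156 + 3·4 = 168, so E = 84, V = 2E/3 = 56, F = 26 + 4 = 30.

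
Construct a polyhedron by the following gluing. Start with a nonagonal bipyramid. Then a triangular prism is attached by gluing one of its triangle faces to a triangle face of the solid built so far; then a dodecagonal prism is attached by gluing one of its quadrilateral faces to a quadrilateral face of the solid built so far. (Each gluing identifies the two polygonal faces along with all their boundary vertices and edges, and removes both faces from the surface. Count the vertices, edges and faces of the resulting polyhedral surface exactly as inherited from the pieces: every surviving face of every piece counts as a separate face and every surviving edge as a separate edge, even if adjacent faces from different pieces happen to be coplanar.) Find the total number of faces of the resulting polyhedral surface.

A nonagonal bipyramid: V=11, E=27, F=18.
Attach a triangular prism (V=6, E=9, F=5) along a 3-gon: merge 3 vertices and 3 edges, delete both glued faces → V=14, E=33, F=21.
Attach a dodecagonal prism (V=24, E=36, F=14) along a 4-gon: merge 4 vertices and 4 edges, delete both glued faces → V=34, E=65, F=33.
Check: V − E + F = 34 − 65 + 33 = 2.

33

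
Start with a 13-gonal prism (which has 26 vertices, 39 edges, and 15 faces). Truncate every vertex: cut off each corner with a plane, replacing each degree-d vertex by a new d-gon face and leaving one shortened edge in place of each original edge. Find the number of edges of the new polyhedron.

Truncation replaces each original edge-end by a new vertex, so V′ = 2E = 78.
Each original edge survives, and each old vertex of degree d contributes d new edges; summing degrees gives Σd = 2E, so E′ = E + 2E = 3E = 117.
Each original face survives and each original vertex becomes one new face: F′ = F + V = 41.

117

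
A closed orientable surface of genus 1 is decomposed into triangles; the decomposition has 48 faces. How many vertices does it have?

24

χ = 2 − 2·1 = 0, and every face is a triangle so 3F = 2E.
E = 3·48/2 = 72. Then V = 0 + E − F = 0 + 72 − 48 = 24.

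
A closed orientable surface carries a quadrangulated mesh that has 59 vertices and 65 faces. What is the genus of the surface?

Every face is a square, so 2E = 4·65 = 260, giving E = 130.
χ = V − E + F = 59 − 130 + 65 = -6.
For a closed orientable surface χ = 2 − 2g, so g = (2 − (-6))/2 = 4.

4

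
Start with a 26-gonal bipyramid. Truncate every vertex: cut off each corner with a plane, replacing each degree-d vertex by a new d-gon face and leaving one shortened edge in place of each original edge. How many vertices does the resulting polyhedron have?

The base solid has V = 28, E = 78, F = 52.
Truncation replaces each original edge-end by a new vertex, so V′ = 2E = 156.
Each original edge survives, and each old vertex of degree d contributes d new edges; summing degrees gives Σd = 2E, so E′ = E + 2E = 3E = 234.
Each original face survives and each original vertex becomes one new face: F′ = F + V = 80.

156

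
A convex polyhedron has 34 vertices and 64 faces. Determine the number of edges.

96

Here V − E + F = 2.
E = V + F − (2) = 34 + 64 − (2) = 96.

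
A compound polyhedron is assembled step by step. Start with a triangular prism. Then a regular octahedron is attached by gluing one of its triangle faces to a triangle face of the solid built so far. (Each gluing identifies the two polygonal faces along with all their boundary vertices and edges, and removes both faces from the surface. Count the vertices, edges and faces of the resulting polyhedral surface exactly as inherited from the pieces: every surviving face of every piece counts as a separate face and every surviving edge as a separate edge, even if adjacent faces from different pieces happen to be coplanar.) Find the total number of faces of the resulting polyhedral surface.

A triangular prism: V=6, E=9, F=5.
Attach a regular octahedron (V=6, E=12, F=8) along a 3-gon: merge 3 vertices and 3 edges, delete both glued faces → V=9, E=18, F=11.
Check: V − E + F = 9 − 18 + 11 = 2.

11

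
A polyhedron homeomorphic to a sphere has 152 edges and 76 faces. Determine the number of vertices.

78

Here V − E + F = 2.
V = 2 + E − F = 2 + 152 − 76 = 78.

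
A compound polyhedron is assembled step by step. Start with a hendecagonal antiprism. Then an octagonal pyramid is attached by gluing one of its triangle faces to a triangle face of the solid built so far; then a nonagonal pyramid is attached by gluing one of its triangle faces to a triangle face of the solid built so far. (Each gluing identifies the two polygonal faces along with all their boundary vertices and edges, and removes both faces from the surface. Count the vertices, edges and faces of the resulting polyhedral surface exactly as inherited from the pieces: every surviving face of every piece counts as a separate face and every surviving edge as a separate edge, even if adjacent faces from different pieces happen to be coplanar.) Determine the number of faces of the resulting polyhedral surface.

A hendecagonal antiprism: V=22, E=44, F=24.
Attach an octagonal pyramid (V=9, E=16, F=9) along a 3-gon: merge 3 vertices and 3 edges, delete both glued faces → V=28, E=57, F=31.
Attach a nonagonal pyramid (V=10, E=18, F=10) along a 3-gon: merge 3 vertices and 3 edges, delete both glued faces → V=35, E=72, F=39.
Check: V − E + F = 35 − 72 + 39 = 2.

39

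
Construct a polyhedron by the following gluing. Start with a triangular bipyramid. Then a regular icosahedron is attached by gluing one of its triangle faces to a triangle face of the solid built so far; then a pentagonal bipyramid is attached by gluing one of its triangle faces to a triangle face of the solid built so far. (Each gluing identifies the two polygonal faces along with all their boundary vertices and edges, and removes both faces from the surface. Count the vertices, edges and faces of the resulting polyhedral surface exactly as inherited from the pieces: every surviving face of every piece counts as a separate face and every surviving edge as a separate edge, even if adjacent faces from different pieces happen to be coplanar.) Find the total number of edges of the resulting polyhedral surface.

A triangular bipyramid: V=5, E=9, F=6.
Attach a regular icosahedron (V=12, E=30, F=20) along a 3-gon: merge 3 vertices and 3 edges, delete both glued faces → V=14, E=36, F=24.
Attach a pentagonal bipyramid (V=7, E=15, F=10) along a 3-gon: merge 3 vertices and 3 edges, delete both glued faces → V=18, E=48, F=32.
Check: V − E + F = 18 − 48 + 32 = 2.

48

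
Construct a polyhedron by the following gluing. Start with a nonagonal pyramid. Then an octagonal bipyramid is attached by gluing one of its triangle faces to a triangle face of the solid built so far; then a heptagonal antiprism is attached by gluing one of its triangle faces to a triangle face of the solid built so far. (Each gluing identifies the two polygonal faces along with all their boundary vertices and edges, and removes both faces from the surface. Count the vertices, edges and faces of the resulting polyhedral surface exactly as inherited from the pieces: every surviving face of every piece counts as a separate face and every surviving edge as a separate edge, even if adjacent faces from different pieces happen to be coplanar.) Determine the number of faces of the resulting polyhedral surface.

A nonagonal pyramid: V=10, E=18, F=10.
Attach an octagonal bipyramid (V=10, E=24, F=16) along a 3-gon: merge 3 vertices and 3 edges, delete both glued faces → V=17, E=39, F=24.
Attach a heptagonal antiprism (V=14, E=28, F=16) along a 3-gon: merge 3 vertices and 3 edges, delete both glued faces → V=28, E=64, F=38.
Check: V − E + F = 28 − 64 + 38 = 2.

38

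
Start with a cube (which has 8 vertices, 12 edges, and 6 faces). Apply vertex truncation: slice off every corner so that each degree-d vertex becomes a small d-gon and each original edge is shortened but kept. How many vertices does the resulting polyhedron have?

24

Truncation replaces each original edge-end by a new vertex, so V′ = 2E = 24.
Each original edge survives, and each old vertex of degree d contributes d new edges; summing degrees gives Σd = 2E, so E′ = E + 2E = 3E = 36.
Each original face survives and each original vertex becomes one new face: F′ = F + V = 14.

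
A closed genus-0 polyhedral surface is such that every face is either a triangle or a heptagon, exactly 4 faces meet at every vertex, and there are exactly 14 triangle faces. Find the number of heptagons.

2

Let x be the number of heptagons; then F = 14 + x.
Edge–face incidences: 2E = 3·14 + 7·x = 42 + 7x.
Every vertex has degree 4, so 4V = 2E.
Euler: V − E + F = 2 ⇒ (2E)/4 − E + (14 + x) = 2.
Multiply by 8: 2·(2E) − 4·(2E) + 8·(14 + x) = 16, i.e. 112 + 8x − 2·(42 + 7x) = 16.
Collecting terms: −6x + 28 = 16, so −6x = −12, so x = 2.
Then 2E = 42 + 7·2 = 56, so E = 28, V = 2E/4 = 14, F = 14 + 2 = 16.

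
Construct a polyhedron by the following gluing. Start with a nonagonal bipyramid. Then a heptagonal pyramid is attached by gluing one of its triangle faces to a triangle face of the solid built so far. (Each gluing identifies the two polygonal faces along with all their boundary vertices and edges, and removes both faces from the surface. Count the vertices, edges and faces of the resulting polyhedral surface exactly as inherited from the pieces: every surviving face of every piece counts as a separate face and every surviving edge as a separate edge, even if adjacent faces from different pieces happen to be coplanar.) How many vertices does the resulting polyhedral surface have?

16

A nonagonal bipyramid: V=11, E=27, F=18.
Attach a heptagonal pyramid (V=8, E=14, F=8) along a 3-gon: merge 3 vertices and 3 edges, delete both glued faces → V=16, E=38, F=24.
Check: V − E + F = 16 − 38 + 24 = 2.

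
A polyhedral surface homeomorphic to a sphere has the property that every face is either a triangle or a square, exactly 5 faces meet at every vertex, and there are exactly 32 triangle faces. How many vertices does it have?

Let x be the number of squares; then F = 32 + x.
Edge–face incidences: 2E = 3·32 + 4·x = 96 + 4x.
Every vertex has degree 5, so 5V = 2E.
Euler: V − E + F = 2 ⇒ (2E)/5 − E + (32 + x) = 2.
Multiply by 10: 2·(2E) − 5·(2E) + 10·(32 + x) = 20, i.e. 320 + 10x − 3·(96 + 4x) = 20.
Collecting terms: −2x + 32 = 20, so −2x = −12, so x = 6.
Then 2E = 96 + 4·6 = 120, so E = 60, V = 2E/5 = 24, F = 32 + 6 = 38.

24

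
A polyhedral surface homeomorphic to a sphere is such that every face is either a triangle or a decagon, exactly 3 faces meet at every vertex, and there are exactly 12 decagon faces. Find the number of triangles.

20

Let x be the number of triangles; then F = 12 + x.
Edge–face incidences: 2E = 10·12 + 3·x = 120 + 3x.
Every vertex has degree 3, so 3V = 2E.
Euler: V − E + F = 2 ⇒ (2E)/3 − E + (12 + x) = 2.
Multiply by 6: 2·(2E) − 3·(2E) + 6·(12 + x) = 12, i.e. 72 + 6x − (120 + 3x) = 12.
Collecting terms: 3x − 48 = 12, so 3x = 60, so x = 20.
Then 2E = 120 + 3·20 = 180, so E = 90, V = 2E/3 = 60, F = 12 + 20 = 32.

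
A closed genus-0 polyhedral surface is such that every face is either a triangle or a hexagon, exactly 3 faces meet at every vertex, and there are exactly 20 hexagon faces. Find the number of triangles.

Let x be the number of triangles; then F = 20 + x.
Edge–face incidences: 2E = 6·20 + 3·x = 120 + 3x.
Every vertex has degree 3, so 3V = 2E.
Euler: V − E + F = 2 ⇒ (2E)/3 − E + (20 + x) = 2.
Multiply by 6: 2·(2E) − 3·(2E) + 6·(20 + x) = 12, i.e. 120 + 6x − (120 + 3x) = 12.
Collecting terms: 3x = 12, so x = 4.
Then 2E = 120 + 3·4 = 132, so E = 66, V = 2E/3 = 44, F = 20 + 4 = 24.

4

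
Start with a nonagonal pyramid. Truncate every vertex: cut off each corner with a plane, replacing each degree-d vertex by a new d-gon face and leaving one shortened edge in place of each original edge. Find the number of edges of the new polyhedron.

The base solid has V = 10, E = 18, F = 10.
Truncation replaces each original edge-end by a new vertex, so V′ = 2E = 36.
Each original edge survives, and each old vertex of degree d contributes d new edges; summing degrees gives Σd = 2E, so E′ = E + 2E = 3E = 54.
Each original face survives and each original vertex becomes one new face: F′ = F + V = 20.

54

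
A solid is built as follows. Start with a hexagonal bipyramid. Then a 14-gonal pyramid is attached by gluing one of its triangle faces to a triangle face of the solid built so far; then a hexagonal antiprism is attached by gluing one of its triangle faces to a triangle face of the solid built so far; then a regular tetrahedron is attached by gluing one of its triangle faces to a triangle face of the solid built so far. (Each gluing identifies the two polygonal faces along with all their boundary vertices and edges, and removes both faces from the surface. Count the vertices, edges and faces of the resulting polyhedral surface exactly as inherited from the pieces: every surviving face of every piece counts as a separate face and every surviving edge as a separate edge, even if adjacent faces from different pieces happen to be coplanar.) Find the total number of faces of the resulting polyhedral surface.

39

A hexagonal bipyramid: V=8, E=18, F=12.
Attach a 14-gonal pyramid (V=15, E=28, F=15) along a 3-gon: merge 3 vertices and 3 edges, delete both glued faces → V=20, E=43, F=25.
Attach a hexagonal antiprism (V=12, E=24, F=14) along a 3-gon: merge 3 vertices and 3 edges, delete both glued faces → V=29, E=64, F=37.
Attach a regular tetrahedron (V=4, E=6, F=4) along a 3-gon: merge 3 vertices and 3 edges, delete both glued faces → V=30, E=67, F=39.
Check: V − E + F = 30 − 67 + 39 = 2.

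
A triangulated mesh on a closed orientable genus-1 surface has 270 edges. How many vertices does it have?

90

χ = 2 − 2·1 = 0, and every face is a triangle so 3F = 2E.
F = 2E/3 = 180. Then V = 0 + E − F = 0 + 270 − 180 = 90.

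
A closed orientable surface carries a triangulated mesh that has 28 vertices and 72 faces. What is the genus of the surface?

5

Every face is a triangle, so 2E = 3·72 = 216, giving E = 108.
χ = V − E + F = 28 − 108 + 72 = -8.
For a closed orientable surface χ = 2 − 2g, so g = (2 − (-8))/2 = 5.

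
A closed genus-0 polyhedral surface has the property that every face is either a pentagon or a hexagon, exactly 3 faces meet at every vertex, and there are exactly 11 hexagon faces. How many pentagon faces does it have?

Let x be the number of pentagons; then F = 11 + x.
Edge–face incidences: 2E = 6·11 + 5·x = 66 + 5x.
Every vertex has degree 3, so 3V = 2E.
Euler: V − E + F = 2 ⇒ (2E)/3 − E + (11 + x) = 2.
Multiply by 6: 2·(2E) − 3·(2E) + 6·(11 + x) = 12, i.e. 66 + 6x − (66 + 5x) = 12.
Collecting terms: x = 12.
Then 2E = 66 + 5·12 = 126, so E = 63, V = 2E/3 = 42, F = 11 + 12 = 23.

12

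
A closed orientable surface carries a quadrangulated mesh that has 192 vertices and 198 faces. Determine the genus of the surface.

Every face is a square, so 2E = 4·198 = 792, giving E = 396.
χ = V − E + F = 192 − 396 + 198 = -6.
For a closed orientable surface χ = 2 − 2g, so g = (2 − (-6))/2 = 4.

4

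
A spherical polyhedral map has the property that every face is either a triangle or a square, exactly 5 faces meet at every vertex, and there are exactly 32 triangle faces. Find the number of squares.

Let x be the number of squares; then F = 32 + x.
Edge–face incidences: 2E = 3·32 + 4·x = 96 + 4x.
Every vertex has degree 5, so 5V = 2E.
Euler: V − E + F = 2 ⇒ (2E)/5 − E + (32 + x) = 2.
Multiply by 10: 2·(2E) − 5·(2E) + 10·(32 + x) = 20, i.e. 320 + 10x − 3·(96 + 4x) = 20.
Collecting terms: −2x + 32 = 20, so −2x = −12, so x = 6.
Then 2E = 96 + 4·6 = 120, so E = 60, V = 2E/5 = 24, F = 32 + 6 = 38.

6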